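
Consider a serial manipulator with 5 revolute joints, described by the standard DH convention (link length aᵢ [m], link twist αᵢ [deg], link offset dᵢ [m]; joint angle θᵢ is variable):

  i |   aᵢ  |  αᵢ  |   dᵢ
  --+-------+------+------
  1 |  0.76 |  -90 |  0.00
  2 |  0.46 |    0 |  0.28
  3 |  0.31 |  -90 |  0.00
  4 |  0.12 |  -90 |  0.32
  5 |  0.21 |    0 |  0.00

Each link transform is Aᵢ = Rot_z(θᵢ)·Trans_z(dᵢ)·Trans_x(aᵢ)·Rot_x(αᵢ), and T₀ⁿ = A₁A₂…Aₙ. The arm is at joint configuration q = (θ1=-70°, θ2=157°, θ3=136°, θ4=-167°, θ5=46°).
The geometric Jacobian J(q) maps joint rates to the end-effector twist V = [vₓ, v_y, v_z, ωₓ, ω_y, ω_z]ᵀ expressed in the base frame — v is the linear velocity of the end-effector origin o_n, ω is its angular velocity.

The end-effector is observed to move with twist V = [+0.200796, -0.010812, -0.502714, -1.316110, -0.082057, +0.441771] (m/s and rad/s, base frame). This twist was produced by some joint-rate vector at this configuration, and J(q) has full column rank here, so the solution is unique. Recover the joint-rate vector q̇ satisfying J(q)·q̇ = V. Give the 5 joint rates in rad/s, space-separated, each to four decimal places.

o_n = [0.4944, -0.3649, -0.1989]
J₁: ẑ×o_n = [0.3649, 0.4944, -0.0000], ω = ẑ
J2: z=[0.9397, 0.3420, 0.0000] o=[0.2599, -0.7142, 0.0000] → [-0.0680, 0.1869, 0.2480, 0.9397, 0.3420, 0.0000]
J3: z=[0.9397, 0.3420, 0.0000] o=[0.3782, -0.2205, -0.1797] → [-0.0065, 0.0180, -0.1754, 0.9397, 0.3420, 0.0000]
J4: z=[0.3148, -0.8650, -0.3907] o=[0.4197, -0.3343, 0.1056] → [0.2514, 0.0666, 0.0551, 0.3148, -0.8650, -0.3907]
J5: z=[0.9457, 0.2507, 0.2071] o=[0.5301, -0.5590, -0.1270] → [-0.0582, 0.0605, 0.1925, 0.9457, 0.2507, 0.2071]
q̇ = J⁺·V = [0.4760, -0.9920, 0.4950, -0.3300, -0.7880]

0.4760 -0.9920 0.4950 -0.3300 -0.7880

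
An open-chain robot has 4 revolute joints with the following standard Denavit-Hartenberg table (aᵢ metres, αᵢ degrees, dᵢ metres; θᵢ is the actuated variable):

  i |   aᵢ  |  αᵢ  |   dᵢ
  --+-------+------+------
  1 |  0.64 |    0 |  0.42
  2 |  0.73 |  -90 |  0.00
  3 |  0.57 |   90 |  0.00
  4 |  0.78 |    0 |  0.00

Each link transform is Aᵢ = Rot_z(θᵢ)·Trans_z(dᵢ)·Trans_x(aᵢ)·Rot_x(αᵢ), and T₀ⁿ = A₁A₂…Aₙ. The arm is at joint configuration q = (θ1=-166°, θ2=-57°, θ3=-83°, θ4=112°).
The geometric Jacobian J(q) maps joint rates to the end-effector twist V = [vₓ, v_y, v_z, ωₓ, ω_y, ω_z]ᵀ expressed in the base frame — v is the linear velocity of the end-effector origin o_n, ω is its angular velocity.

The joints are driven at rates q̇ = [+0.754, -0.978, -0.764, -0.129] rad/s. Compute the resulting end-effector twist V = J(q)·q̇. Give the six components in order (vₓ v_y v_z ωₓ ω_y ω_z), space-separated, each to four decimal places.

0.2350 -0.3961 0.1185 0.4274 0.6461 -0.2397

o_n = [-1.6729, -0.1628, 0.6957]
J₁: ẑ×o_n = [0.1628, -1.6729, 0.0000], ω = ẑ
J2: z=[0.0000, 0.0000, 1.0000] o=[-0.6210, -0.1548, 0.4200] → [0.0080, -1.0519, 0.0000, 0.0000, 0.0000, 1.0000]
J3: z=[-0.6820, -0.7314, 0.0000] o=[-1.1549, 0.3430, 0.4200] → [-0.2017, 0.1881, -0.0339, -0.6820, -0.7314, 0.0000]
J4: z=[0.7259, -0.6769, 0.1219] o=[-1.2057, 0.3904, 0.9858] → [0.2637, 0.1536, -0.7178, 0.7259, -0.6769, 0.1219]
V = J·q̇ = [0.2350, -0.3961, 0.1185, 0.4274, 0.6461, -0.2397]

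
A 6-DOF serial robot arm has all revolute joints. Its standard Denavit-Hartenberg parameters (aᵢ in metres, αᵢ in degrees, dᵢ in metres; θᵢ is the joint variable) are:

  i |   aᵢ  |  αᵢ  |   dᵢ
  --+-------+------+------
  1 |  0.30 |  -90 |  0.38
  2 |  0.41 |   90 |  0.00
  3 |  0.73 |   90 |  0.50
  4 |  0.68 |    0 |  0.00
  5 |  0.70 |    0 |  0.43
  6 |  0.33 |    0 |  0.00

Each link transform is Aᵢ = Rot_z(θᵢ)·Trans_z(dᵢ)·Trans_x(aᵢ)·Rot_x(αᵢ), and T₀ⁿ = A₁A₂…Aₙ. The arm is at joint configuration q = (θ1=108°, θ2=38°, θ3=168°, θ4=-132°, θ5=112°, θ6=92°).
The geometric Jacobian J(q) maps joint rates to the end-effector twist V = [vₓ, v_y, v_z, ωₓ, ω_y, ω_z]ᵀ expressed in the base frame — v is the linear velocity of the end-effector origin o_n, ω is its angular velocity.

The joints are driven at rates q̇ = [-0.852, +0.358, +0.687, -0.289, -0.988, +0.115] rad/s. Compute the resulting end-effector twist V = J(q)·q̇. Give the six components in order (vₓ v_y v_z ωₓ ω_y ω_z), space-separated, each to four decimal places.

o_n = [-0.5856, -0.2549, 0.7501]
J₁: ẑ×o_n = [0.2549, -0.5856, 0.0000], ω = ẑ
J2: z=[-0.9511, -0.3090, 0.0000] o=[-0.0927, 0.2853, 0.3800] → [-0.1144, 0.3520, 0.3615, -0.9511, -0.3090, 0.0000]
J3: z=[-0.1902, 0.5855, 0.7880] o=[-0.1925, 0.5926, 0.1276] → [1.0324, -0.1913, 0.3914, -0.1902, 0.5855, 0.7880]
J4: z=[-0.9809, -0.1464, -0.1280] o=[-0.2581, 0.3033, 0.9612] → [-0.0405, -0.1651, 0.4996, -0.9809, -0.1464, -0.1280]
J5: z=[-0.9809, -0.1464, -0.1280] o=[-0.1804, 0.3702, 0.2890] → [-0.1476, 0.5042, 0.5539, -0.9809, -0.1464, -0.1280]
J6: z=[-0.9809, -0.1464, -0.1280] o=[-0.5300, -0.3574, 0.4414] → [-0.0321, 0.3099, -0.1086, -0.9809, -0.1464, -0.1280]
V = J·q̇ = [0.6049, 0.0787, -0.3058, 0.6686, 0.4618, -0.1619]

0.6049 0.0787 -0.3058 0.6686 0.4618 -0.1619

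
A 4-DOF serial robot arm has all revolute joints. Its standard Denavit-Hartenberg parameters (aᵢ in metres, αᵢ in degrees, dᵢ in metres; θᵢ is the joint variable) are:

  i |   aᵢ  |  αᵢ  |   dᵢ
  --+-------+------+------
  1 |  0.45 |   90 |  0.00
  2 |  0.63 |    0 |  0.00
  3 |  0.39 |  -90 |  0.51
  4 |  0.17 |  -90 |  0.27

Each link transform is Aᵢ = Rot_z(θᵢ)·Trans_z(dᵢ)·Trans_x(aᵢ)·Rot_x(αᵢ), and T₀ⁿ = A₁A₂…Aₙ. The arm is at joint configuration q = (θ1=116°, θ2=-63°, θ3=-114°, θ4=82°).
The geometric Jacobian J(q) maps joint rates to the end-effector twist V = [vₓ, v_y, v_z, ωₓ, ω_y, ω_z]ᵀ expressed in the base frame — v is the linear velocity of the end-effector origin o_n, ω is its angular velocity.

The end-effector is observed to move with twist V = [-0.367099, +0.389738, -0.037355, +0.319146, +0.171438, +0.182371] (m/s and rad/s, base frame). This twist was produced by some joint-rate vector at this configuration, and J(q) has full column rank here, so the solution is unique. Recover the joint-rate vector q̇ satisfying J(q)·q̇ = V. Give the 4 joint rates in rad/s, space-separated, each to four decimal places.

0.4530 0.3660 -0.0040 0.2710

o_n = [0.1593, 0.4527, -0.8526]
J₁: ẑ×o_n = [-0.4527, 0.1593, 0.0000], ω = ẑ
J2: z=[0.8988, 0.4384, 0.0000] o=[-0.1973, 0.4045, 0.0000] → [-0.3738, 0.7663, -0.1129, 0.8988, 0.4384, 0.0000]
J3: z=[0.8988, 0.4384, 0.0000] o=[-0.3226, 0.6615, -0.5613] → [-0.1277, 0.2618, -0.3990, 0.8988, 0.4384, 0.0000]
J4: z=[-0.0229, 0.0470, -0.9986] o=[0.3065, 0.5350, -0.5817] → [-0.0950, 0.1407, 0.0088, -0.0229, 0.0470, -0.9986]
q̇ = J⁺·V = [0.4530, 0.3660, -0.0040, 0.2710]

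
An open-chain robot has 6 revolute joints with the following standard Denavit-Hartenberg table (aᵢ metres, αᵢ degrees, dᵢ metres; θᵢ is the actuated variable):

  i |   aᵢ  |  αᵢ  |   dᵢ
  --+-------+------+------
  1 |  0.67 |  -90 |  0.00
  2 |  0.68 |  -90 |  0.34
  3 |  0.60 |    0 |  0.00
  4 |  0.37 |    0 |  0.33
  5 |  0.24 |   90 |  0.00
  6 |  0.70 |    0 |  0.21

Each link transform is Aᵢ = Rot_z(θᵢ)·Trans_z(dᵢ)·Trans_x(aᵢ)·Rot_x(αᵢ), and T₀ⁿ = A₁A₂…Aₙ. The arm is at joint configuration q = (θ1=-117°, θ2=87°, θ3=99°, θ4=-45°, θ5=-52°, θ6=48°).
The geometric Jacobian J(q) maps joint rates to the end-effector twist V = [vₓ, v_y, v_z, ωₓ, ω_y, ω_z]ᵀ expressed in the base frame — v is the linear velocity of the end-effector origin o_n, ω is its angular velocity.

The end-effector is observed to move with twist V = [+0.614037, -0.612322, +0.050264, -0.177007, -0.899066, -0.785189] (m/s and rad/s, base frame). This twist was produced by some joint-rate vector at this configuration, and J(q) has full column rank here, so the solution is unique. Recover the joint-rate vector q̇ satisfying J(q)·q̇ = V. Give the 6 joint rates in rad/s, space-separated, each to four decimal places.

-0.8000 -0.6470 0.1070 -0.5160 -0.4720 0.8980

o_n = [-0.2816, 0.2552, -1.5613]
J₁: ẑ×o_n = [-0.2552, -0.2816, 0.0000], ω = ẑ
J2: z=[0.8910, -0.4540, 0.0000] o=[-0.3042, -0.5970, 0.0000] → [0.7088, 1.3911, 0.7695, 0.8910, -0.4540, 0.0000]
J3: z=[0.4534, 0.8898, -0.0523] o=[-0.0174, -0.7830, -0.6791] → [-0.7307, 0.4138, 0.7058, 0.4534, 0.8898, -0.0523]
J4: z=[0.4534, 0.8898, -0.0523] o=[-0.5432, -0.5096, -0.5853] → [-0.8284, 0.4288, 0.1140, 0.4534, 0.8898, -0.0523]
J5: z=[0.4534, 0.8898, -0.0523] o=[-0.6654, -0.0902, -0.8198] → [-0.6417, 0.3161, -0.1849, 0.4534, 0.8898, -0.0523]
J6: z=[0.8896, -0.4553, -0.0349] o=[-0.6786, -0.0976, -1.0593] → [0.2409, 0.4328, 0.4947, 0.8896, -0.4553, -0.0349]
q̇ = J⁺·V = [-0.8000, -0.6470, 0.1070, -0.5160, -0.4720, 0.8980]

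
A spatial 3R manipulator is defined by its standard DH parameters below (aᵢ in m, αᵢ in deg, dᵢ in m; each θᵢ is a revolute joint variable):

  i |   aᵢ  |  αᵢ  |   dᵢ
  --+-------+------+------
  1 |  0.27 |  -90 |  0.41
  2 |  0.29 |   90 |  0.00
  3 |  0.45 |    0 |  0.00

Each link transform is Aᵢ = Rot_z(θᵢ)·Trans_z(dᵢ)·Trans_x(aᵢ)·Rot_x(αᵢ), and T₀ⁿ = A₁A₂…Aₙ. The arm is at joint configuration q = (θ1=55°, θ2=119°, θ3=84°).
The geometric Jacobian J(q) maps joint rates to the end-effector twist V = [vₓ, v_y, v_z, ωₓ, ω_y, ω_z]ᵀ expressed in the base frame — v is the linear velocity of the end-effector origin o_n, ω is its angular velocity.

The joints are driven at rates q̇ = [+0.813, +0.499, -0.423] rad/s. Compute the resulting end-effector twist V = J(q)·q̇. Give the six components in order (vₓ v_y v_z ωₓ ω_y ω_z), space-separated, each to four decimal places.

-0.4004 -0.4554 -0.0840 -0.6210 -0.0168 1.0181

o_n = [-0.3055, 0.3440, 0.1152]
J₁: ẑ×o_n = [-0.3440, -0.3055, 0.0000], ω = ẑ
J2: z=[-0.8192, 0.5736, 0.0000] o=[0.1549, 0.2212, 0.4100] → [-0.1691, -0.2415, 0.1634, -0.8192, 0.5736, 0.0000]
J3: z=[0.5017, 0.7164, -0.4848] o=[0.0742, 0.1060, 0.1564] → [0.0859, 0.2047, 0.3914, 0.5017, 0.7164, -0.4848]
V = J·q̇ = [-0.4004, -0.4554, -0.0840, -0.6210, -0.0168, 1.0181]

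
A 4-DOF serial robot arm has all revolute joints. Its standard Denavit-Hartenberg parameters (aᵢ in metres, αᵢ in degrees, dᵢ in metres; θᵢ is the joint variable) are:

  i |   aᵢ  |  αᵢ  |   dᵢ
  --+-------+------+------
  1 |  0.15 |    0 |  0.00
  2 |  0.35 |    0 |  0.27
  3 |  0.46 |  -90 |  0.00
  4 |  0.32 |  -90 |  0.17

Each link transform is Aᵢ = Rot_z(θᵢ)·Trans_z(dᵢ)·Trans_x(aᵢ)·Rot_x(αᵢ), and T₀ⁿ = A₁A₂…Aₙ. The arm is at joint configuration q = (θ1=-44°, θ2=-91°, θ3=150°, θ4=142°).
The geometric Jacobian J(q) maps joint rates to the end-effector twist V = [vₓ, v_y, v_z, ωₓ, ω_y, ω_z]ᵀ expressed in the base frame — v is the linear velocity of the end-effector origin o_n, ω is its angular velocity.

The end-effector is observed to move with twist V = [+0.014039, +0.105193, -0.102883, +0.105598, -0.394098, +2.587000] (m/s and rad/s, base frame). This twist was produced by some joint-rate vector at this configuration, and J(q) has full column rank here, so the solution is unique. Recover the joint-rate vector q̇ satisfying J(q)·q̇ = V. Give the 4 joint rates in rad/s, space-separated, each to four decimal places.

0.8450 0.8210 0.9210 -0.4080

o_n = [0.0172, -0.1337, 0.0730]
J₁: ẑ×o_n = [0.1337, 0.0172, -0.0000], ω = ẑ
J2: z=[0.0000, 0.0000, 1.0000] o=[0.1079, -0.1042, 0.0000] → [0.0295, -0.0907, 0.0000, 0.0000, 0.0000, 1.0000]
J3: z=[0.0000, 0.0000, 1.0000] o=[-0.1396, -0.3517, 0.2700] → [-0.2180, 0.1568, 0.0000, 0.0000, 0.0000, 1.0000]
J4: z=[-0.2588, 0.9659, 0.0000] o=[0.3047, -0.2326, 0.2700] → [-0.1903, -0.0510, 0.2522, -0.2588, 0.9659, 0.0000]
q̇ = J⁺·V = [0.8450, 0.8210, 0.9210, -0.4080]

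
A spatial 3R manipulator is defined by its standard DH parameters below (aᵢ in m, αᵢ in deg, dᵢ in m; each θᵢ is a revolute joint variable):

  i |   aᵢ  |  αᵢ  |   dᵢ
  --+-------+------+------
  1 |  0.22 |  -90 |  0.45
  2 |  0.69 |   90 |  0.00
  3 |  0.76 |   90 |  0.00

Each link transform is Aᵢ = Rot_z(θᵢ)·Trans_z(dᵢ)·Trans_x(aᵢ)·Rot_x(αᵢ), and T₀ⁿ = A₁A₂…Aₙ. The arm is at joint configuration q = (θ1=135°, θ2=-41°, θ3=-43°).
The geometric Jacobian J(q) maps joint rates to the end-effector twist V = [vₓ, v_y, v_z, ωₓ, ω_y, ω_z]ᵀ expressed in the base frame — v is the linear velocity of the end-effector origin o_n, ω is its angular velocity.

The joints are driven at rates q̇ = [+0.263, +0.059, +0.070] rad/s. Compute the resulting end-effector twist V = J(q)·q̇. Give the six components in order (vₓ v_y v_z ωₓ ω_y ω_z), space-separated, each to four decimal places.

-0.3931 -0.0934 -0.0317 -0.0092 -0.0742 0.3158

o_n = [-0.4539, 1.1869, 1.2673]
J₁: ẑ×o_n = [-1.1869, -0.4539, 0.0000], ω = ẑ
J2: z=[-0.7071, -0.7071, 0.0000] o=[-0.1556, 0.1556, 0.4500] → [-0.5779, 0.5779, -0.9402, -0.7071, -0.7071, 0.0000]
J3: z=[0.4639, -0.4639, 0.7547] o=[-0.5238, 0.5238, 0.9027] → [-0.6696, -0.1164, 0.3400, 0.4639, -0.4639, 0.7547]
V = J·q̇ = [-0.3931, -0.0934, -0.0317, -0.0092, -0.0742, 0.3158]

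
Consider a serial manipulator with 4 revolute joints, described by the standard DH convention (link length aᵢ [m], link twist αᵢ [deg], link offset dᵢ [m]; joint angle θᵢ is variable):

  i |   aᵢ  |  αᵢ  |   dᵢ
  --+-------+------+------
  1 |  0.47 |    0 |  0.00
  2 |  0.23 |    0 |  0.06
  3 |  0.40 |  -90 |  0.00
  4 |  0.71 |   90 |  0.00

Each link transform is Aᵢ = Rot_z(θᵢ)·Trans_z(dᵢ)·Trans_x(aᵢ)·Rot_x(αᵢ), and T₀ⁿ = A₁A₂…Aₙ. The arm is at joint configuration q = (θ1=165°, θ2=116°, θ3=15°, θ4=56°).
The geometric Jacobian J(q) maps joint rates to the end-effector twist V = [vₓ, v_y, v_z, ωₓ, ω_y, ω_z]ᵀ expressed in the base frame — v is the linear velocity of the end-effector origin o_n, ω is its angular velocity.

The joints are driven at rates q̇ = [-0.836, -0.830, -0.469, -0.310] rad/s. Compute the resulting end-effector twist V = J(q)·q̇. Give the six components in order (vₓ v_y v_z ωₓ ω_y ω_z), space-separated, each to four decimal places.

o_n = [-0.0607, -0.8205, -0.5286]
J₁: ẑ×o_n = [0.8205, -0.0607, 0.0000], ω = ẑ
J2: z=[0.0000, 0.0000, 1.0000] o=[-0.4540, 0.1216, 0.0000] → [0.9421, 0.3933, -0.0000, 0.0000, 0.0000, 1.0000]
J3: z=[0.0000, 0.0000, 1.0000] o=[-0.4101, -0.1041, 0.0600] → [0.7164, 0.3494, -0.0000, 0.0000, 0.0000, 1.0000]
J4: z=[0.8988, 0.4384, 0.0000] o=[-0.2348, -0.4636, 0.0600] → [-0.2580, 0.5290, -0.3970, 0.8988, 0.4384, 0.0000]
V = J·q̇ = [-1.7239, -0.6035, 0.1231, -0.2786, -0.1359, -2.1350]

-1.7239 -0.6035 0.1231 -0.2786 -0.1359 -2.1350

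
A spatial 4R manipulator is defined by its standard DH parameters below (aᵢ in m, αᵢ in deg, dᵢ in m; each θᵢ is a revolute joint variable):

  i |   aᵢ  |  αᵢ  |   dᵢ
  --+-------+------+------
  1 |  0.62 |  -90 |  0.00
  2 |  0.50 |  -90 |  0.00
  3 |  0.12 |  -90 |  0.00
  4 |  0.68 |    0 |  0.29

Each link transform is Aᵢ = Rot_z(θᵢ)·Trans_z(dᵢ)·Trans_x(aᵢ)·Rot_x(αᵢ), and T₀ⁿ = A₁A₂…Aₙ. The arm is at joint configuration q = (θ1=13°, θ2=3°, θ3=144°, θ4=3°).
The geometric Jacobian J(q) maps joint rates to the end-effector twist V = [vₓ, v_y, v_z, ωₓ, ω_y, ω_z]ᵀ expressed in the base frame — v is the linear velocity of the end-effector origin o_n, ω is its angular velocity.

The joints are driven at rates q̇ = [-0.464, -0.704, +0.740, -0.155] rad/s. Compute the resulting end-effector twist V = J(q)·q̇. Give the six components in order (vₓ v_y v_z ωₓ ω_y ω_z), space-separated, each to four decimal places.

o_n = [0.3504, -0.1603, 0.0521]
J₁: ẑ×o_n = [0.1603, 0.3504, -0.0000], ω = ẑ
J2: z=[-0.2250, 0.9744, 0.0000] o=[0.6041, 0.1395, 0.0000] → [0.0508, 0.0117, 0.3146, -0.2250, 0.9744, 0.0000]
J3: z=[-0.0510, -0.0118, -0.9986] o=[1.0906, 0.2518, -0.0262] → [-0.4125, 0.7432, 0.0123, -0.0510, -0.0118, -0.9986]
J4: z=[-0.7539, 0.6562, 0.0308] o=[1.0120, 0.1613, -0.0211] → [0.0579, 0.0348, 0.6766, -0.7539, 0.6562, 0.0308]
V = J·q̇ = [-0.4244, 0.3737, -0.3173, 0.2375, -0.7964, -1.2078]

-0.4244 0.3737 -0.3173 0.2375 -0.7964 -1.2078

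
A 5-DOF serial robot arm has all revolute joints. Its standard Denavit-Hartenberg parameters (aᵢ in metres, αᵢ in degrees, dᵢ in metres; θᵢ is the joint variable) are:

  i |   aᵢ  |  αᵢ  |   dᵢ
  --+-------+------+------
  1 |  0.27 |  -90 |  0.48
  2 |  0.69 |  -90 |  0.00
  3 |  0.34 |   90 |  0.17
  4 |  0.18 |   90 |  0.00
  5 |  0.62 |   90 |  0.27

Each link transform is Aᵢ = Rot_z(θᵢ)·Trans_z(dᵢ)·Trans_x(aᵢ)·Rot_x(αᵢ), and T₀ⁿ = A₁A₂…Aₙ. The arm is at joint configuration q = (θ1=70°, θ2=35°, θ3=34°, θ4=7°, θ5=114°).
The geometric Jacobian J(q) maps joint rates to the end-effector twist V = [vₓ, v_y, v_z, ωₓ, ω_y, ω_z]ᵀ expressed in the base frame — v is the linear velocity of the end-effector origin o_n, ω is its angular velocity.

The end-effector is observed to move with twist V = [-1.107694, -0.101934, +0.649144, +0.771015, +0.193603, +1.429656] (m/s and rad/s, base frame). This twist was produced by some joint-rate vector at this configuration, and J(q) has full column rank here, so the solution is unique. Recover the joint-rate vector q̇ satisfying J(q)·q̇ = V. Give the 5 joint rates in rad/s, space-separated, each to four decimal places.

o_n = [0.1824, 1.3814, -0.1532]
J₁: ẑ×o_n = [-1.3814, 0.1824, 0.0000], ω = ẑ
J2: z=[-0.9397, 0.3420, 0.0000] o=[0.0923, 0.2537, 0.4800] → [-0.2166, -0.5950, -1.0905, -0.9397, 0.3420, 0.0000]
J3: z=[-0.1962, -0.5390, -0.8192] o=[0.2857, 0.7848, 0.0842] → [0.6167, 0.0380, -0.1727, -0.1962, -0.5390, -0.8192]
J4: z=[-0.6224, 0.7140, -0.3207] o=[0.5099, 0.8452, -0.2167] → [0.2173, 0.1446, -0.0999, -0.6224, 0.7140, -0.3207]
J5: z=[0.2871, 0.5894, 0.7551] o=[0.6410, 0.9132, -0.3196] → [-0.2555, -0.3941, 0.4048, 0.2871, 0.5894, 0.7551]
q̇ = J⁺·V = [0.4830, -0.2500, -0.3730, -0.4380, 0.6630]

0.4830 -0.2500 -0.3730 -0.4380 0.6630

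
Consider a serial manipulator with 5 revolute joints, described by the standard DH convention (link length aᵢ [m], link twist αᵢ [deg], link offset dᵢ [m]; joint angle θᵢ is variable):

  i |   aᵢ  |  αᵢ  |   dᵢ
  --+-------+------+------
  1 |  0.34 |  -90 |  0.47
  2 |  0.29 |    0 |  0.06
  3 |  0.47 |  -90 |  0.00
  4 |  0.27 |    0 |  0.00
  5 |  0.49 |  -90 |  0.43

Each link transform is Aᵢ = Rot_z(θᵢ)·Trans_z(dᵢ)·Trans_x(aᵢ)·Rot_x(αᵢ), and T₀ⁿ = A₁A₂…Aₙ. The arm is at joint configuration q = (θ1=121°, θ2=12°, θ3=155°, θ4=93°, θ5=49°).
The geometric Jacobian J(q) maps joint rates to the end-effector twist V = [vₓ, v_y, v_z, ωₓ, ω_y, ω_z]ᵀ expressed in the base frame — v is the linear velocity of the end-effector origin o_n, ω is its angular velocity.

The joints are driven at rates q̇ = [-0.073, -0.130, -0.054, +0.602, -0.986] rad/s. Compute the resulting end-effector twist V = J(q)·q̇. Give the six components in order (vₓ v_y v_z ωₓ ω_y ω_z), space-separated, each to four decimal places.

o_n = [0.2019, 0.6568, 0.8130]
J₁: ẑ×o_n = [-0.6568, 0.2019, 0.0000], ω = ẑ
J2: z=[-0.8572, -0.5150, 0.0000] o=[-0.1751, 0.2914, 0.4700] → [-0.1767, 0.2940, -0.1190, -0.8572, -0.5150, 0.0000]
J3: z=[-0.8572, -0.5150, 0.0000] o=[-0.3726, 0.5037, 0.4097] → [-0.2077, 0.3457, 0.1647, -0.8572, -0.5150, 0.0000]
J4: z=[0.1159, -0.1928, 0.9744] o=[-0.1368, 0.1111, 0.3040] → [-0.6298, 0.2710, 0.1285, 0.1159, -0.1928, 0.9744]
J5: z=[0.1159, -0.1928, 0.9744] o=[0.0873, 0.2618, 0.3072] → [-0.4824, 0.0531, 0.0679, 0.1159, -0.1928, 0.9744]
V = J·q̇ = [0.1786, 0.0392, 0.0170, 0.1132, 0.1688, -0.4472]

0.1786 0.0392 0.0170 0.1132 0.1688 -0.4472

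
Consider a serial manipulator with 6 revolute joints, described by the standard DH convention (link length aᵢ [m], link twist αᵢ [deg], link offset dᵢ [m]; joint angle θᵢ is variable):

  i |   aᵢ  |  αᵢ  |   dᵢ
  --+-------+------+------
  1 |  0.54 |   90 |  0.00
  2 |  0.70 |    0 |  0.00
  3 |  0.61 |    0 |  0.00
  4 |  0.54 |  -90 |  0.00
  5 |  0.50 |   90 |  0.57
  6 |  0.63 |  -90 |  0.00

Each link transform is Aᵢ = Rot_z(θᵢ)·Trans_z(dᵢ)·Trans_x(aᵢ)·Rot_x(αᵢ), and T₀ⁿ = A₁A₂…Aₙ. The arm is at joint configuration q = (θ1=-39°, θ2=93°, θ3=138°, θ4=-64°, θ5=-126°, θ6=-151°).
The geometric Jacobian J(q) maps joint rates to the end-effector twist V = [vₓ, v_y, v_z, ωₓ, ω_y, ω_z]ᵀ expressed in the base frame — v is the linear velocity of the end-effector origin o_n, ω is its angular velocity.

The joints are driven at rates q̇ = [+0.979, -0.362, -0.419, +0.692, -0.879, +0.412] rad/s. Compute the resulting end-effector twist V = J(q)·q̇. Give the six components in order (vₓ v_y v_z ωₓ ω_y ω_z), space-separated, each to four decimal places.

-0.4491 -0.4253 0.5805 0.6145 -0.0715 1.7605

o_n = [-0.3590, 0.3438, 0.0954]
J₁: ẑ×o_n = [-0.3438, -0.3590, 0.0000], ω = ẑ
J2: z=[-0.6293, -0.7771, 0.0000] o=[0.4197, -0.3398, 0.0000] → [-0.0741, 0.0600, -1.0354, -0.6293, -0.7771, 0.0000]
J3: z=[-0.6293, -0.7771, 0.0000] o=[0.3912, -0.3168, 0.6990] → [0.4691, -0.3799, -0.9988, -0.6293, -0.7771, 0.0000]
J4: z=[-0.6293, -0.7771, 0.0000] o=[0.0929, -0.0752, 0.2250] → [0.1007, -0.0815, -0.6149, -0.6293, -0.7771, 0.0000]
J5: z=[-0.1748, 0.1416, -0.9744] o=[-0.3161, 0.2559, 0.3465] → [0.0501, -0.0020, -0.0093, -0.1748, 0.1416, -0.9744]
J6: z=[0.9825, -0.0393, -0.1820] o=[-0.4477, -0.1579, -0.2750] → [0.0768, -0.3801, 0.4965, 0.9825, -0.0393, -0.1820]
V = J·q̇ = [-0.4491, -0.4253, 0.5805, 0.6145, -0.0715, 1.7605]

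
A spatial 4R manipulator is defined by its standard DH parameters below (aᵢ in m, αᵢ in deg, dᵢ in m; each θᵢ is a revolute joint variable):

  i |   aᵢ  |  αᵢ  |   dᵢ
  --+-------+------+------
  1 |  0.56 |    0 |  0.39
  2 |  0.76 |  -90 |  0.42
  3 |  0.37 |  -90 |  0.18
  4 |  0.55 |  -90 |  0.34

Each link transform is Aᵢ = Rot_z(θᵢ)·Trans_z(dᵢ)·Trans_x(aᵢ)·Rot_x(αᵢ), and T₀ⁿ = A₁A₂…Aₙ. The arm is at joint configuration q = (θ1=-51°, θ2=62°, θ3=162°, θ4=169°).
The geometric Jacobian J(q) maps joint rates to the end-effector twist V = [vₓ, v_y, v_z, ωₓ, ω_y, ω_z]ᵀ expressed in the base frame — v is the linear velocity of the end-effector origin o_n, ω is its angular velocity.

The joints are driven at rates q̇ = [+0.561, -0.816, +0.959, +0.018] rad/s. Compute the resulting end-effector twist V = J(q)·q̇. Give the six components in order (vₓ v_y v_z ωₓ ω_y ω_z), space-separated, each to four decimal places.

0.6564 0.0756 -0.0536 -0.1884 0.9403 -0.2379

o_n = [1.1396, -0.2057, 1.1859]
J₁: ẑ×o_n = [0.2057, 1.1396, -0.0000], ω = ẑ
J2: z=[0.0000, 0.0000, 1.0000] o=[0.3524, -0.4352, 0.3900] → [-0.2295, 0.7872, 0.0000, 0.0000, 0.0000, 1.0000]
J3: z=[-0.1908, 0.9816, 0.0000] o=[1.0985, -0.2902, 0.8100] → [0.3690, 0.0717, -0.0565, -0.1908, 0.9816, 0.0000]
J4: z=[-0.3033, -0.0590, 0.9511] o=[0.7187, -0.1806, 0.6957] → [-0.0050, 0.5490, 0.0324, -0.3033, -0.0590, 0.9511]
V = J·q̇ = [0.6564, 0.0756, -0.0536, -0.1884, 0.9403, -0.2379]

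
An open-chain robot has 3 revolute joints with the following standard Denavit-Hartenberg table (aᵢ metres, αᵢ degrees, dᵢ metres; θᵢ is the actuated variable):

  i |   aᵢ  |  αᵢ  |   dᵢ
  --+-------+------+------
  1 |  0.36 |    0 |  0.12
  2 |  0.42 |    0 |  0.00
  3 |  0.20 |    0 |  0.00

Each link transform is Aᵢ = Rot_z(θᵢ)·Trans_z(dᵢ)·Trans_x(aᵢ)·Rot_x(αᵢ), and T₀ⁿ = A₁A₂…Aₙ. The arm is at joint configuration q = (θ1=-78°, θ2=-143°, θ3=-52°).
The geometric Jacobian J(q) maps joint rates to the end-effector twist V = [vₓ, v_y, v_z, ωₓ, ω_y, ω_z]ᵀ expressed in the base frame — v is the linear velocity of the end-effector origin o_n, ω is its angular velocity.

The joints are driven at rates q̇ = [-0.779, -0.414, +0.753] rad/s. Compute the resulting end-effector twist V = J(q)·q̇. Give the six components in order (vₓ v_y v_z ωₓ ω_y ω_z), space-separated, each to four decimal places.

0.1423 0.3152 0.0000 0.0000 0.0000 -0.4400

o_n = [-0.2317, 0.1231, 0.1200]
J₁: ẑ×o_n = [-0.1231, -0.2317, 0.0000], ω = ẑ
J2: z=[0.0000, 0.0000, 1.0000] o=[0.0748, -0.3521, 0.1200] → [-0.4753, -0.3065, 0.0000, 0.0000, 0.0000, 1.0000]
J3: z=[0.0000, 0.0000, 1.0000] o=[-0.2421, -0.0766, 0.1200] → [-0.1997, 0.0105, 0.0000, 0.0000, 0.0000, 1.0000]
V = J·q̇ = [0.1423, 0.3152, 0.0000, 0.0000, 0.0000, -0.4400]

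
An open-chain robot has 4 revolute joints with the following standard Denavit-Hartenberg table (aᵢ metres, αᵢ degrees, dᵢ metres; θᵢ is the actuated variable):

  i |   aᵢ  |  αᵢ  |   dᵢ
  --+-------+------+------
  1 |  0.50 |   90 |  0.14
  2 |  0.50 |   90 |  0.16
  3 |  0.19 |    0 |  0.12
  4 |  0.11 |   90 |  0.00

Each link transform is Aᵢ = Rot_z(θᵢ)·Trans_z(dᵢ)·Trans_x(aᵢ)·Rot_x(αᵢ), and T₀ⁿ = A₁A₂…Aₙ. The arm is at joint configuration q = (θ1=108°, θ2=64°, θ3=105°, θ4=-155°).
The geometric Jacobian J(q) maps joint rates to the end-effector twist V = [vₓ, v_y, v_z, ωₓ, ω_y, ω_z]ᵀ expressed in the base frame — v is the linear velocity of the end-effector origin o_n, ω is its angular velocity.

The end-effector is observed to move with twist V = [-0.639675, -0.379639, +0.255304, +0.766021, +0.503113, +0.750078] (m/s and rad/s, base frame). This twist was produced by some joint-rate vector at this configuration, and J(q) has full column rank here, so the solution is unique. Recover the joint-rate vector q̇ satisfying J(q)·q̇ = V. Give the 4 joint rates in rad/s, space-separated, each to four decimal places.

o_n = [-0.0119, 0.8757, 0.5561]
J₁: ẑ×o_n = [-0.8757, -0.0119, 0.0000], ω = ẑ
J2: z=[0.9511, 0.3090, 0.0000] o=[-0.1545, 0.4755, 0.1400] → [0.1286, -0.3958, 0.3365, 0.9511, 0.3090, 0.0000]
J3: z=[-0.2777, 0.8548, -0.4384] o=[-0.0701, 0.7334, 0.5894] → [0.0339, -0.0347, -0.0892, -0.2777, 0.8548, -0.4384]
J4: z=[-0.2777, 0.8548, -0.4384] o=[0.0778, 0.8722, 0.4926] → [0.0558, 0.0570, 0.0757, -0.2777, 0.8548, -0.4384]
q̇ = J⁺·V = [0.8680, 0.8840, 0.3790, -0.1100]

0.8680 0.8840 0.3790 -0.1100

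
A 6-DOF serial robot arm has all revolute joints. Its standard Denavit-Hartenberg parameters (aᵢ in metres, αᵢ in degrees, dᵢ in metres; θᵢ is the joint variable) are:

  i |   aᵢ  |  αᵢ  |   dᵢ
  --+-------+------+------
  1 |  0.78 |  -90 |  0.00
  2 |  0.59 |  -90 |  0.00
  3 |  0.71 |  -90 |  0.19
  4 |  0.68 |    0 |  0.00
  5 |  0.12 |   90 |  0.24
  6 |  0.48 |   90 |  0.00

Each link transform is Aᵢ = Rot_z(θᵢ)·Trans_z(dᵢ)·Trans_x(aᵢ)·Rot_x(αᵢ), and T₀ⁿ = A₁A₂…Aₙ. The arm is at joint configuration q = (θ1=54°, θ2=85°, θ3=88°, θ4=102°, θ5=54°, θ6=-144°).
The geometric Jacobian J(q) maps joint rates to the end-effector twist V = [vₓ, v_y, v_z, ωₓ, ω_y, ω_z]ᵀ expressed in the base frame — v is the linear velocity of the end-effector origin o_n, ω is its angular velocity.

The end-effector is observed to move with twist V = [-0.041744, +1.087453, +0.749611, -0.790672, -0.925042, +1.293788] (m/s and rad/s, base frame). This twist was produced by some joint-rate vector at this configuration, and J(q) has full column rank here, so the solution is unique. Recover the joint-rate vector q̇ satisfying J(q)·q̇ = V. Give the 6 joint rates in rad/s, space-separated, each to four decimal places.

0.8990 -0.2110 0.4460 -0.1610 0.6490 -0.7970

o_n = [1.3634, 0.4954, -0.6261]
J₁: ẑ×o_n = [-0.4954, 1.3634, 0.0000], ω = ẑ
J2: z=[-0.8090, 0.5878, 0.0000] o=[0.4585, 0.6310, 0.0000] → [-0.3680, -0.5065, -0.4222, -0.8090, 0.5878, 0.0000]
J3: z=[-0.5855, -0.8059, -0.0872] o=[0.4887, 0.6726, -0.5878] → [0.0155, -0.0987, 0.8087, -0.5855, -0.8059, -0.0872]
J4: z=[-0.0230, -0.0910, 0.9956] o=[0.9528, 0.1042, -0.6290] → [-0.3898, 0.4089, 0.0284, -0.0230, -0.0910, 0.9956]
J5: z=[-0.0230, -0.0910, 0.9956] o=[1.2277, 0.7229, -0.5661] → [0.2320, 0.1337, 0.0176, -0.0230, -0.0910, 0.9956]
J6: z=[0.8645, 0.4983, 0.0655] o=[1.1619, 0.8046, -0.3191] → [-0.1327, 0.2786, -0.3677, 0.8645, 0.4983, 0.0655]
q̇ = J⁺·V = [0.8990, -0.2110, 0.4460, -0.1610, 0.6490, -0.7970]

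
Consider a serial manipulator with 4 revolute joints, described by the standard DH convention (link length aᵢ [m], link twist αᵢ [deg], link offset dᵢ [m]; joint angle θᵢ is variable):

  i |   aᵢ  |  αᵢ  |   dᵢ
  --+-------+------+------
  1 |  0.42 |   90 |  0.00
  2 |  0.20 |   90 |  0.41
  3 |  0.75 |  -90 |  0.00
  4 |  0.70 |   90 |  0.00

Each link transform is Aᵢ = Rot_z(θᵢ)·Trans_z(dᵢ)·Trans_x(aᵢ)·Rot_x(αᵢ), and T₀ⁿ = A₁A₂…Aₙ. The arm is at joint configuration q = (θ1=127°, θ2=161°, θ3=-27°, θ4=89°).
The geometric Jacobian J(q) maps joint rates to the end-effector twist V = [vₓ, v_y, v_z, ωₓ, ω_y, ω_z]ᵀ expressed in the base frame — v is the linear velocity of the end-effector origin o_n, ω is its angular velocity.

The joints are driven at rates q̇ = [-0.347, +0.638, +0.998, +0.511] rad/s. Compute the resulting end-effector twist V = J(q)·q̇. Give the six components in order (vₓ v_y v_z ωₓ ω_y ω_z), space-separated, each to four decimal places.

o_n = [0.4357, -0.4719, -0.3755]
J₁: ẑ×o_n = [0.4719, 0.4357, -0.0000], ω = ẑ
J2: z=[0.7986, 0.6018, 0.0000] o=[-0.2528, 0.3354, 0.0000] → [-0.2260, 0.2999, -1.0591, 0.7986, 0.6018, 0.0000]
J3: z=[-0.1959, 0.2600, 0.9455] o=[0.1885, 0.4311, 0.0651] → [0.7393, 0.1474, 0.1127, -0.1959, 0.2600, 0.9455]
J4: z=[0.9699, 0.1934, 0.1478] o=[0.2968, -0.2784, 0.2827] → [-0.0987, 0.6590, -0.2146, 0.9699, 0.1934, 0.1478]
V = J·q̇ = [0.3794, 0.5240, -0.6729, 0.8096, 0.7423, 0.6722]

0.3794 0.5240 -0.6729 0.8096 0.7423 0.6722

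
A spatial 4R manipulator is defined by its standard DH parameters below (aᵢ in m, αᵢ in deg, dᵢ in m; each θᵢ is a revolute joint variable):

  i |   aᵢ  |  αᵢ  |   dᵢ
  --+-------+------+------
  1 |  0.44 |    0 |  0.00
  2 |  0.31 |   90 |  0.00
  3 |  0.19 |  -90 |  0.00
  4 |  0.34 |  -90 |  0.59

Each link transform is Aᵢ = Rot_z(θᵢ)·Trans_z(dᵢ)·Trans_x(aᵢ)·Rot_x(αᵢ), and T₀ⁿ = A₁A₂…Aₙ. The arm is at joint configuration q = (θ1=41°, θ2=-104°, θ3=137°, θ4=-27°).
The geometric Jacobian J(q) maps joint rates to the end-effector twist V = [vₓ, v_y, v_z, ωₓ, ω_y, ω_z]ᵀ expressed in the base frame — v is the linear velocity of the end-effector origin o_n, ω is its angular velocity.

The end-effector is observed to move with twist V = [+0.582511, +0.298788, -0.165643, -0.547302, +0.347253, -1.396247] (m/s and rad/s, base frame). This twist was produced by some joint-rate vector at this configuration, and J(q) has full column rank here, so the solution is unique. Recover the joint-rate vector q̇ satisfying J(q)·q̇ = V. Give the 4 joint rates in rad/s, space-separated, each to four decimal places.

o_n = [-0.0111, 0.6221, -0.0953]
J₁: ẑ×o_n = [-0.6221, -0.0111, 0.0000], ω = ẑ
J2: z=[0.0000, 0.0000, 1.0000] o=[0.3321, 0.2887, 0.0000] → [-0.3335, -0.3431, 0.0000, 0.0000, 0.0000, 1.0000]
J3: z=[-0.8910, -0.4540, 0.0000] o=[0.4728, 0.0125, 0.0000] → [0.0433, -0.0849, -0.7629, -0.8910, -0.4540, 0.0000]
J4: z=[-0.3096, 0.6077, -0.7314] o=[0.4097, 0.1363, 0.1296] → [0.2187, 0.2381, 0.1053, -0.3096, 0.6077, -0.7314]
q̇ = J⁺·V = [-0.4270, -0.3710, 0.3300, 0.8180]

-0.4270 -0.3710 0.3300 0.8180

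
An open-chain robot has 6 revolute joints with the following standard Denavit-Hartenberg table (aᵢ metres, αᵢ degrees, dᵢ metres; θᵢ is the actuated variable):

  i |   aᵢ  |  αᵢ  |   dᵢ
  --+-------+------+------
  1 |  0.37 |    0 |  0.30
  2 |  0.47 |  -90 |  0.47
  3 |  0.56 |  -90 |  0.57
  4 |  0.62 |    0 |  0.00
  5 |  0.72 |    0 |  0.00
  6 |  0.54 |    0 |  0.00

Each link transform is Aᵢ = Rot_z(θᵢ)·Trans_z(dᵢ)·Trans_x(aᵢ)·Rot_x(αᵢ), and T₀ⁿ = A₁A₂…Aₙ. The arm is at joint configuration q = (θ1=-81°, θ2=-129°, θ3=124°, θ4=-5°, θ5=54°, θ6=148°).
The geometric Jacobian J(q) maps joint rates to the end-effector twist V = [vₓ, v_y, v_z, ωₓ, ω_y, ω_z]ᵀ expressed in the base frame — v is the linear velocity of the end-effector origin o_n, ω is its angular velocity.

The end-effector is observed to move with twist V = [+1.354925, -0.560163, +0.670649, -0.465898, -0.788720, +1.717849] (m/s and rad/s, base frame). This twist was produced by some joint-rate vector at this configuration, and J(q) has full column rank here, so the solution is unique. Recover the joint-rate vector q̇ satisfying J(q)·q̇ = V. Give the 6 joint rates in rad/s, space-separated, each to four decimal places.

0.8420 0.8820 0.9160 -0.5790 0.7180 -0.1500

o_n = [0.0806, -0.6540, -0.1698]
J₁: ẑ×o_n = [0.6540, 0.0806, -0.0000], ω = ẑ
J2: z=[0.0000, 0.0000, 1.0000] o=[0.0579, -0.3654, 0.3000] → [0.2885, 0.0227, -0.0000, 0.0000, 0.0000, 1.0000]
J3: z=[-0.5000, -0.8660, 0.0000] o=[-0.3492, -0.1304, 0.7700] → [0.8139, -0.4699, 0.6339, -0.5000, -0.8660, 0.0000]
J4: z=[0.7180, -0.4145, 0.5592] o=[-0.3630, -0.7807, 0.3057] → [0.1263, 0.5894, 0.2748, 0.7180, -0.4145, 0.5592]
J5: z=[0.7180, -0.4145, 0.5592] o=[-0.0909, -1.0001, -0.2063] → [-0.2087, 0.0696, 0.3196, 0.7180, -0.4145, 0.5592]
J6: z=[0.7180, -0.4145, 0.5592] o=[0.4096, -0.6616, -0.5979] → [-0.1817, -0.4914, -0.1309, 0.7180, -0.4145, 0.5592]
q̇ = J⁺·V = [0.8420, 0.8820, 0.9160, -0.5790, 0.7180, -0.1500]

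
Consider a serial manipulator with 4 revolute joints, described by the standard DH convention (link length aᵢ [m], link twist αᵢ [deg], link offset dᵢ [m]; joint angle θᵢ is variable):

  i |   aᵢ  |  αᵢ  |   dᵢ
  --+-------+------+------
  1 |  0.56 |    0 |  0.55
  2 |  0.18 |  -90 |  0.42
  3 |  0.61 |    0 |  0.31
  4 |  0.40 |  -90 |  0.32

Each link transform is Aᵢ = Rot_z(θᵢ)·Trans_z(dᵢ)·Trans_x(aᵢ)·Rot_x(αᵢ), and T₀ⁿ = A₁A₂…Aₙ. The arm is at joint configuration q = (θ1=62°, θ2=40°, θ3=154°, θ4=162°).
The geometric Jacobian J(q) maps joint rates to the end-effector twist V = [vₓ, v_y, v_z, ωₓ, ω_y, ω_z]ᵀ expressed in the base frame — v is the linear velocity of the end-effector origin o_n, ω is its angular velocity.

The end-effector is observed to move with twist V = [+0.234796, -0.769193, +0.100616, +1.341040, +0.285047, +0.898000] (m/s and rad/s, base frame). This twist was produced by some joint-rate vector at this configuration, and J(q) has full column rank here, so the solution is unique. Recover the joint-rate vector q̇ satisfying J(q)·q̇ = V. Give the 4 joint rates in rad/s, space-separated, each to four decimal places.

0.0060 0.8920 -0.5360 -0.8350

o_n = [-0.3366, 0.2847, 0.9805]
J₁: ẑ×o_n = [-0.2847, -0.3366, 0.0000], ω = ẑ
J2: z=[0.0000, 0.0000, 1.0000] o=[0.2629, 0.4945, 0.5500] → [0.2098, -0.5995, 0.0000, 0.0000, 0.0000, 1.0000]
J3: z=[-0.9781, -0.2079, 0.0000] o=[0.2255, 0.6705, 0.9700] → [-0.0022, 0.0102, 0.2605, -0.9781, -0.2079, 0.0000]
J4: z=[-0.9781, -0.2079, 0.0000] o=[0.0362, 0.0698, 0.7026] → [-0.0578, 0.2718, -0.2877, -0.9781, -0.2079, 0.0000]
q̇ = J⁺·V = [0.0060, 0.8920, -0.5360, -0.8350]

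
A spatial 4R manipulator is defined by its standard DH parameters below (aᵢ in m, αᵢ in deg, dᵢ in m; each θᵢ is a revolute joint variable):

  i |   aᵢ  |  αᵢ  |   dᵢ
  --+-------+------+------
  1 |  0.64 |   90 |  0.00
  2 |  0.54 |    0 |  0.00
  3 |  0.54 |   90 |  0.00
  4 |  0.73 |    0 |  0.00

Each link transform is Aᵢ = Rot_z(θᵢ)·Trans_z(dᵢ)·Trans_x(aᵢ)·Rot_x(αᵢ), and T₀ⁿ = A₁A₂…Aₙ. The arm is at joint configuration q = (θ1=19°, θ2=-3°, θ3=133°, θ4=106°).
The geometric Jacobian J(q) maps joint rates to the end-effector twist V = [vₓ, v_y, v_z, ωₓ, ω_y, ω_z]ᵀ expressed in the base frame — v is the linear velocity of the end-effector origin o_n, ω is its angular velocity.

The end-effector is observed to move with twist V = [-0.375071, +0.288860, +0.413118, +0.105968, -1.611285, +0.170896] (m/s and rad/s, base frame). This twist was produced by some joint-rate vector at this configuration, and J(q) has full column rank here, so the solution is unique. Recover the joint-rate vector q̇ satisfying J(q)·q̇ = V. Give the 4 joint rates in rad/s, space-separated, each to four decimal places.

o_n = [1.1376, -0.3505, 0.2313]
J₁: ẑ×o_n = [0.3505, 1.1376, -0.0000], ω = ẑ
J2: z=[0.3256, -0.9455, 0.0000] o=[0.6051, 0.2084, 0.0000] → [-0.2187, -0.0753, 0.3215, 0.3256, -0.9455, 0.0000]
J3: z=[0.3256, -0.9455, 0.0000] o=[1.1150, 0.3839, -0.0283] → [-0.2454, -0.0845, -0.2178, 0.3256, -0.9455, 0.0000]
J4: z=[0.7243, 0.2494, 0.6428] o=[0.7868, 0.2709, 0.3854] → [0.3610, 0.3371, -0.5375, 0.7243, 0.2494, 0.6428]
q̇ = J⁺·V = [0.5270, 0.8430, 0.7150, -0.5540]

0.5270 0.8430 0.7150 -0.5540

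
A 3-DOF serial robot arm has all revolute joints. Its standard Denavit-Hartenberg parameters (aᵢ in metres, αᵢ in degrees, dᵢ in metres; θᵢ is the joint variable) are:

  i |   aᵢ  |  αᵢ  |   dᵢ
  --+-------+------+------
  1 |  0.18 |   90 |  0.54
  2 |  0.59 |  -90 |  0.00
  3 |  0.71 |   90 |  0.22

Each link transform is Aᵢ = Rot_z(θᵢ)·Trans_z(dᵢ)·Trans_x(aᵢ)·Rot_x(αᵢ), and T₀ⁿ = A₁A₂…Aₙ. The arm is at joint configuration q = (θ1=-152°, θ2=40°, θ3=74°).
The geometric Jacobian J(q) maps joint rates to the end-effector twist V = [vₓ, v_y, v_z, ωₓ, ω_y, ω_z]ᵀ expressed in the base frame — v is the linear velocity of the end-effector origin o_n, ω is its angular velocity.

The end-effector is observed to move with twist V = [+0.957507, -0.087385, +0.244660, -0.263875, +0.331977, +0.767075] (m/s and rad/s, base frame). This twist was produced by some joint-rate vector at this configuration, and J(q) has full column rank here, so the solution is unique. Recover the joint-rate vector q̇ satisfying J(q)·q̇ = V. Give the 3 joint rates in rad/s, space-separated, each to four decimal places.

0.8590 0.4170 -0.1200

o_n = [-0.2451, -0.9033, 1.2136]
J₁: ẑ×o_n = [0.9033, -0.2451, 0.0000], ω = ẑ
J2: z=[-0.4695, 0.8829, 0.0000] o=[-0.1589, -0.0845, 0.5400] → [0.5947, 0.3162, 0.4605, -0.4695, 0.8829, 0.0000]
J3: z=[0.5675, 0.3018, 0.7660] o=[-0.5580, -0.2967, 0.9192] → [0.5535, 0.0727, -0.4387, 0.5675, 0.3018, 0.7660]
q̇ = J⁺·V = [0.8590, 0.4170, -0.1200]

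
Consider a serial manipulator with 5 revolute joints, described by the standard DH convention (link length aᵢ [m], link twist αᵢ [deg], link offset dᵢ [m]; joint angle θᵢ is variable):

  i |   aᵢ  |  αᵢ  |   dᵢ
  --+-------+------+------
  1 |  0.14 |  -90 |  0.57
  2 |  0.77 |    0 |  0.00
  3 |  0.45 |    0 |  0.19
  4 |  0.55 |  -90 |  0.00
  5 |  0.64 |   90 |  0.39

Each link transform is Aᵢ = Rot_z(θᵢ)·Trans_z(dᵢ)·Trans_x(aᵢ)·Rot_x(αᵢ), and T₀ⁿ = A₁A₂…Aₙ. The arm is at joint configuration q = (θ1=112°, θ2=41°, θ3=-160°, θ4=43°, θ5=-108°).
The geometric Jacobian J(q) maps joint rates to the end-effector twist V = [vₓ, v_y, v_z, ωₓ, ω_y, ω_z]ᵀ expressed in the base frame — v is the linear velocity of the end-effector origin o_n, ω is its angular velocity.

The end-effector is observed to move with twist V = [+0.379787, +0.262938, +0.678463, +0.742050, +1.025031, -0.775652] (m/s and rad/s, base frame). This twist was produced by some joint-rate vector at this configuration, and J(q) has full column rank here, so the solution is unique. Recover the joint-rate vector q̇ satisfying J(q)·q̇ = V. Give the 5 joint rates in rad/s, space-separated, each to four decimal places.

-0.6080 0.3500 -0.4620 -0.9600 0.6930

o_n = [-1.1026, 0.5970, 0.7058]
J₁: ẑ×o_n = [-0.5970, -1.1026, 0.0000], ω = ẑ
J2: z=[-0.9272, -0.3746, 0.0000] o=[-0.0524, 0.1298, 0.5700] → [-0.0509, 0.1259, -0.8266, -0.9272, -0.3746, 0.0000]
J3: z=[-0.9272, -0.3746, 0.0000] o=[-0.2701, 0.6686, 0.0648] → [-0.2401, 0.5943, -0.2455, -0.9272, -0.3746, 0.0000]
J4: z=[-0.9272, -0.3746, 0.0000] o=[-0.3646, 0.3952, 0.4584] → [-0.0927, 0.2294, -0.4636, -0.9272, -0.3746, 0.0000]
J5: z=[-0.3635, 0.8996, -0.2419] o=[-0.4144, 0.5185, 0.9921] → [-0.2385, 0.0624, 0.5906, -0.3635, 0.8996, -0.2419]
q̇ = J⁺·V = [-0.6080, 0.3500, -0.4620, -0.9600, 0.6930]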